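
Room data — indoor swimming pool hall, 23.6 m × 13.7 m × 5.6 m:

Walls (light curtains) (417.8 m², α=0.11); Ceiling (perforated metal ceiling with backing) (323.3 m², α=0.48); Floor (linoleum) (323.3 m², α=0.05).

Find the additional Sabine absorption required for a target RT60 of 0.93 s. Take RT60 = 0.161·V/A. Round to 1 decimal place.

96.1 sabins

A₁ = Σ Sᵢαᵢ = 417.8×0.11 + 323.3×0.48 + 323.3×0.05 = 217.307 sabins.
V = 1810.592 m³. Required absorption A₂ = 0.161 × 1810.592 / 0.93 = 313.447 sabins.
Shortfall: 313.447 − 217.307 = 96.1 sabins.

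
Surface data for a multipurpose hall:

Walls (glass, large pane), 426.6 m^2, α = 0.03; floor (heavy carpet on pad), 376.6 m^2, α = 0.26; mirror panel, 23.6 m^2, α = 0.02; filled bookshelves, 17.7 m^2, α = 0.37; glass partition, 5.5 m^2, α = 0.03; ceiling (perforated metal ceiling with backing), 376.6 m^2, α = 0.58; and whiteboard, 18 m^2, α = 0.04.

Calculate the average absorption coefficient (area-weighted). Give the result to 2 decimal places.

S = Σ Sᵢ = 426.6 + 376.6 + 23.6 + 17.7 + 5.5 + 376.6 + 18 = 1244.6 m^2.
Σ(Sᵢαᵢ) = 426.6*0.03 + 376.6*0.26 + 23.6*0.02 + 17.7*0.37 + 5.5*0.03 + 376.6*0.58 + 18*0.04 = 337.048.
ᾱ = A/S = 0.27.

0.27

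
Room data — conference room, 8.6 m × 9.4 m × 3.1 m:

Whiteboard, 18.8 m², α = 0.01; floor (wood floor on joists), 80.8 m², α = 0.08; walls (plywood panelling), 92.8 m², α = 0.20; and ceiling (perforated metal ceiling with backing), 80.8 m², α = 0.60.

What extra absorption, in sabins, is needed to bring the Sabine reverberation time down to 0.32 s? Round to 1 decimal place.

Total absorption A₁ = 18.8×0.01 + 80.8×0.08 + 92.8×0.20 + 80.8×0.60
  = 0.188 + 6.464 + 18.560 + 48.480 = 73.692 m² sabins.
V = 250.604 m³. Required absorption A₂ = 0.161 × 250.604 / 0.32 = 126.085 sabins.
Additional absorption ΔA = 126.085 − 73.692 = 52.4 sabins.

52.4 sabins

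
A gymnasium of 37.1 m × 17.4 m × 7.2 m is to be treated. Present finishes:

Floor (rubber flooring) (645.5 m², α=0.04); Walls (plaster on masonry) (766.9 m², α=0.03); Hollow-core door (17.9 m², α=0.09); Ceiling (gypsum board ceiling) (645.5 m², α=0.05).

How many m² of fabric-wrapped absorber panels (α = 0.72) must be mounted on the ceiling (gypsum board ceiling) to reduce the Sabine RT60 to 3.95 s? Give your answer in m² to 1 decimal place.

Equivalent absorption area: A₁ = 645.5*0.04 + 766.9*0.03 + 17.9*0.09 + 645.5*0.05 = 82.713 m².
V = 4647.888 m³. Target absorption A₂ = 0.161 × 4647.888 / 3.95 = 189.446 sabins.
Absorption to add: 189.446 − 82.713 = 106.733 sabins.
Each m² of panel replacing the ceiling (gypsum board ceiling) adds (0.72 − 0.05) = 0.67 sabins.
Panel area = 106.733 / 0.67 = 159.3 m².

159.3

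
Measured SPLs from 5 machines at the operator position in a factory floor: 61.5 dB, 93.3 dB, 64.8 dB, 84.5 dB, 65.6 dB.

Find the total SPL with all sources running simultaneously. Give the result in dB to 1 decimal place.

Σ 10^(Lᵢ/10) = 2.428e+09.
L_total = 10·log₁₀(2.428e+09) = 93.9 dB.

93.9 dB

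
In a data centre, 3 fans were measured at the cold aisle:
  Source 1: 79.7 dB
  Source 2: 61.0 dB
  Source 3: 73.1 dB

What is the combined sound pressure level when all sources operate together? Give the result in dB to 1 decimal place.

Sum in the linear (power) domain: Σ 10^(Lᵢ/10) = 10^(79.7/10) + 10^(61.0/10) + 10^(73.1/10) = 1.15e+08.
Back to dB: 10·log₁₀ Σ = 80.6 dB.

80.6 dB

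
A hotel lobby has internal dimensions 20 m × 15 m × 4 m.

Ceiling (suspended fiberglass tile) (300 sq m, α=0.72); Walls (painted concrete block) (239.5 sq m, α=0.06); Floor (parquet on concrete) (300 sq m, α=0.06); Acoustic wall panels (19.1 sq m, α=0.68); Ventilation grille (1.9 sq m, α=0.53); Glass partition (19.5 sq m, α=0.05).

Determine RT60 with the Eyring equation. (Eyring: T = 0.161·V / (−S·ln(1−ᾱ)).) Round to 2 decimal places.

0.62 s

S = Σ Sᵢ = 880.0 sq m.
Σ(Sᵢαᵢ) = 300·0.72 + 239.5·0.06 + 300·0.06 + 19.1·0.68 + 1.9·0.53 + 19.5·0.05 = 263.340.
Mean coefficient ᾱ = A/S = 0.2992.
−S·ln(1−ᾱ) = −880.0 × ln(1 − 0.2992) = 312.869.
V = 20 × 15 × 4 = 1200 m³.
T = 0.161·V/[−S·ln(1−ᾱ)] = 0.161·1200/312.869 = 0.62 s.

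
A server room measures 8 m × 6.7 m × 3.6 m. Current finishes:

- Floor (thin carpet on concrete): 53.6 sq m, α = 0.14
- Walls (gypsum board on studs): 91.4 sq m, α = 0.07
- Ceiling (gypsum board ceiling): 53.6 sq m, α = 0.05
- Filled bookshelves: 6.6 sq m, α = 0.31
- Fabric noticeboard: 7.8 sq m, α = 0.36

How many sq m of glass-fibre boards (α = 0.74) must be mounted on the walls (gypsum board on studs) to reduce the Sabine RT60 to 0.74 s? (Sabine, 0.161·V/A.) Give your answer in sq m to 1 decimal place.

30.7

A₁ = Σ Sᵢαᵢ = 53.6·0.14 + 91.4·0.07 + 53.6·0.05 + 6.6·0.31 + 7.8·0.36 = 21.436 sabins.
Required A₂ = 0.161·192.96/0.74 = 41.982 sabins.
ΔA needed = 41.982 − 21.436 = 20.546 sabins.
Net gain per sq m: Δα = 0.74 − 0.07 = 0.67.
Panel area = 20.546 / 0.67 = 30.7 sq m.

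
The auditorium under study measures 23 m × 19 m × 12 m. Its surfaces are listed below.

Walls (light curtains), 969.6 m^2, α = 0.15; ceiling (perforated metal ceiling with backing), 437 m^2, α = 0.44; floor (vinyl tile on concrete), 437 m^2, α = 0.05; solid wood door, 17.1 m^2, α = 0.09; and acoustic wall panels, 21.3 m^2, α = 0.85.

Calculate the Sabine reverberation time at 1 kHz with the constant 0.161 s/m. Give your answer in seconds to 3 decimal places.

Total absorption A = 969.6·0.15 + 437·0.44 + 437·0.05 + 17.1·0.09 + 21.3·0.85
  = 145.440 + 192.280 + 21.850 + 1.539 + 18.105 = 379.214 m^2 sabins.
Volume V = 23 × 19 × 12 = 5244 m³.
RT60 = 0.161 · V / A = 0.161 × 5244 / 379.214 = 2.226 s.

2.226 s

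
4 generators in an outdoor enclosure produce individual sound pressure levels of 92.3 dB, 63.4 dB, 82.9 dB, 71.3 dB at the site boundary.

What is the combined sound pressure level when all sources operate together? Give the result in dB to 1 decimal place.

92.8 dB

Sum in the linear (power) domain: Σ 10^(Lᵢ/10) = 10^(92.3/10) + 10^(63.4/10) + 10^(82.9/10) + 10^(71.3/10) = 1.909e+09.
L_total = 10·log₁₀(1.909e+09) = 92.8 dB.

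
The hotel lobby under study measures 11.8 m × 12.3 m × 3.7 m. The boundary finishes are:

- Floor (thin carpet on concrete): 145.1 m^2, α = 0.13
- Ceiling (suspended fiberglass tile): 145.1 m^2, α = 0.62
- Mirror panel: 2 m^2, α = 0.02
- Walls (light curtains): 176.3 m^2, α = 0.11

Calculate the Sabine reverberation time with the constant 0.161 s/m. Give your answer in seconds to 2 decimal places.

Total absorption A = 145.1×0.13 + 145.1×0.62 + 2×0.02 + 176.3×0.11
  = 18.863 + 89.962 + 0.040 + 19.393 = 128.258 m^2 sabins.
V = 11.8·12.3·3.7 = 537.018 m³.
T = 0.161 V/A = 0.161·537.018/128.258 = 0.67 s.

0.67 seconds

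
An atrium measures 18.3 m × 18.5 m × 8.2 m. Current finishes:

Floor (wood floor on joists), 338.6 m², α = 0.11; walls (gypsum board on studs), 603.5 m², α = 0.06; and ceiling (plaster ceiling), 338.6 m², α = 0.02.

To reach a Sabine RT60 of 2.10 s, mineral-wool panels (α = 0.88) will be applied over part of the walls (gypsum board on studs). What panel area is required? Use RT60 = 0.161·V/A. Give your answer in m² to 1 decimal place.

161.7

Equivalent absorption area: A₁ = 338.6×0.11 + 603.5×0.06 + 338.6×0.02 = 80.228 m².
V = 2776.11 m³. Target absorption A₂ = 0.161 × 2776.11 / 2.10 = 212.835 sabins.
Absorption to add: 212.835 − 80.228 = 132.607 sabins.
Each m² of panel replacing the walls (gypsum board on studs) adds (0.88 − 0.06) = 0.82 sabins.
Area = ΔA/Δα = 132.607/0.82 = 161.7 m².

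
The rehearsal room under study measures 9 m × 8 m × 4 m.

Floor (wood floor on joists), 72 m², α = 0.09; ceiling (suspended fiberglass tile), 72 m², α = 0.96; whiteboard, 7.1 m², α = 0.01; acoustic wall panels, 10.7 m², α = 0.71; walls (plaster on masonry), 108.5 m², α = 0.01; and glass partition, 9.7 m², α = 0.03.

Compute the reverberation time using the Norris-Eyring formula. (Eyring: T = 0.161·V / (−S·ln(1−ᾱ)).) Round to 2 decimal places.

Total surface area S = 72 + 72 + 7.1 + 10.7 + 108.5 + 9.7 = 280.0 m².
Absorption A = 72·0.09 + 72·0.96 + 7.1·0.01 + 10.7·0.71 + 108.5·0.01 + 9.7·0.03 = 84.644 sabins.
Mean coefficient ᾱ = A/S = 0.3023.
Eyring denominator: −S ln(1−ᾱ) = 100.790.
V = 9 × 8 × 4 = 288 m³.
RT60 = 0.161 × 288 / 100.790 = 0.46 s.

0.46 s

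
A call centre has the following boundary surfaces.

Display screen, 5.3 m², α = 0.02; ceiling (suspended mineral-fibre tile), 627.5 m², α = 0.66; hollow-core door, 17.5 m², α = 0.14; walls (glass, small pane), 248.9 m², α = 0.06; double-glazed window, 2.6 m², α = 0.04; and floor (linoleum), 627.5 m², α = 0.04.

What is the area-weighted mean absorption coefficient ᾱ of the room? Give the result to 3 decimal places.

Total surface area S = 1529.3 m².
A = 5.3×0.02 + 627.5×0.66 + 17.5×0.14 + 248.9×0.06 + 2.6×0.04 + 627.5×0.04 = 456.844 sabins.
ᾱ = A/S = 0.299.

0.299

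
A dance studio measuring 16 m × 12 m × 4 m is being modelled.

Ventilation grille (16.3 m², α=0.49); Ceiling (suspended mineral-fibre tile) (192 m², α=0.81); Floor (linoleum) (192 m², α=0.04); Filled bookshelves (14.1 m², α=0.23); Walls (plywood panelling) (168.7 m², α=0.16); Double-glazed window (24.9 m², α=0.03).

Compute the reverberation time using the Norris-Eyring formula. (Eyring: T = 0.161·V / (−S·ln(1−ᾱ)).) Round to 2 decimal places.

0.50 s

S = Σ Sᵢ = 608.0 m².
Σ(Sᵢαᵢ) = 16.3·0.49 + 192·0.81 + 192·0.04 + 14.1·0.23 + 168.7·0.16 + 24.9·0.03 = 202.169.
ᾱ = 202.169 / 608.0 = 0.3325.
Eyring denominator: −S ln(1−ᾱ) = 245.763.
V = 16 × 12 × 4 = 768 m³.
T = 0.161·V/[−S·ln(1−ᾱ)] = 0.161·768/245.763 = 0.50 s.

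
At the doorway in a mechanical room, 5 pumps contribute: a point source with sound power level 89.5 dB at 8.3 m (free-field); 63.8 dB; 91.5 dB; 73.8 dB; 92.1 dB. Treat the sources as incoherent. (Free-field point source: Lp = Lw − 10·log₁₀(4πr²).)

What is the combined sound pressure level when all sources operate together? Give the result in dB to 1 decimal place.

94.9 dB

Source at 8.3 m: Lp = 89.5 − 10·log₁₀(4π·8.3²) = 89.5 − 10·log₁₀(865.697) = 60.1 dB.
Converting to relative power and adding: 10^(60.1/10) + 10^(63.8/10) + 10^(91.5/10) + 10^(73.8/10) + 10^(92.1/10) = 3.062e+09.
Combined level = 10 log₁₀(3.062e+09) = 94.9 dB.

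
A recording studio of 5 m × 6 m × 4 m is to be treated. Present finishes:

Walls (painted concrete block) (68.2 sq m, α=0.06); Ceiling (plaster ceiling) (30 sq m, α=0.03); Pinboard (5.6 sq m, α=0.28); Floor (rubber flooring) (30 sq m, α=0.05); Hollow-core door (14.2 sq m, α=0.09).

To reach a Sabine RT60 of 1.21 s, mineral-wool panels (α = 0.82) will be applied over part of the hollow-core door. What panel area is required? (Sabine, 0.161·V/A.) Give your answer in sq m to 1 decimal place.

9.1

Equivalent absorption area: A₁ = 68.2·0.06 + 30·0.03 + 5.6·0.28 + 30·0.05 + 14.2·0.09 = 9.338 sq m.
V = 120 m³. Target absorption A₂ = 0.161 × 120 / 1.21 = 15.967 sabins.
ΔA needed = 15.967 − 9.338 = 6.629 sabins.
Each sq m of panel replacing the hollow-core door adds (0.82 − 0.09) = 0.73 sabins.
Panel area = 6.629 / 0.73 = 9.1 sq m.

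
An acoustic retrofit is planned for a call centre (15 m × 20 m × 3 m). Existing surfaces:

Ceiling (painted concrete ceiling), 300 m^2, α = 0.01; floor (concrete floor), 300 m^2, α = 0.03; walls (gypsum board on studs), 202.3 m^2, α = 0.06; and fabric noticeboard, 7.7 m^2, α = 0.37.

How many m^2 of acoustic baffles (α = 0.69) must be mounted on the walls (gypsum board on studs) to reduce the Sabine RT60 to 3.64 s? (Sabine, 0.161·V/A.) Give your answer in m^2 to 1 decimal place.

A₁ = Σ Sᵢαᵢ = 300×0.01 + 300×0.03 + 202.3×0.06 + 7.7×0.37 = 26.987 sabins.
Required A₂ = 0.161·900/3.64 = 39.808 sabins.
ΔA needed = 39.808 − 26.987 = 12.821 sabins.
Each m^2 of panel replacing the walls (gypsum board on studs) adds (0.69 − 0.06) = 0.63 sabins.
Panel area = 12.821 / 0.63 = 20.4 m^2.

20.4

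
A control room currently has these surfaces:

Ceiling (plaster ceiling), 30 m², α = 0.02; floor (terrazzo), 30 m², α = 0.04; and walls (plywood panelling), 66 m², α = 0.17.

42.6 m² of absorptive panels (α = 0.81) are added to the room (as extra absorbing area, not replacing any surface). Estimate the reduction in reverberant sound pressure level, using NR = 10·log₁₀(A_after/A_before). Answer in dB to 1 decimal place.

A_before = Σ Sᵢαᵢ = 30*0.02 + 30*0.04 + 66*0.17 = 13.020 sabins.
Treatment contributes 42.6·0.81 = 34.506 sabins.
A_after = 13.020 + 34.506 = 47.526 sabins.
NR = 10·log₁₀(47.526/13.020) = 5.6 dB.

5.6 dB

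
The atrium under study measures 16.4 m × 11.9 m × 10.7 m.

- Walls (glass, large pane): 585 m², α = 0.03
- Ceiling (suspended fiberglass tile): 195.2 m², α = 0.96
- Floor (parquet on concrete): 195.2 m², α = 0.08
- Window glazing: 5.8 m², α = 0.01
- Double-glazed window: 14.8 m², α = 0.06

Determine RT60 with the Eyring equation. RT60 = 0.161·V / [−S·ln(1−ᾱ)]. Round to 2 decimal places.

Total surface area S = 585 + 195.2 + 195.2 + 5.8 + 14.8 = 996.0 m².
Absorption A = 585×0.03 + 195.2×0.96 + 195.2×0.08 + 5.8×0.01 + 14.8×0.06 = 221.504 sabins.
Mean coefficient ᾱ = A/S = 0.2224.
−S·ln(1−ᾱ) = −996.0 × ln(1 − 0.2224) = 250.537.
V = 16.4 × 11.9 × 10.7 = 2088.212 m³.
T = 0.161·V/[−S·ln(1−ᾱ)] = 0.161·2088.212/250.537 = 1.34 s.

1.34 s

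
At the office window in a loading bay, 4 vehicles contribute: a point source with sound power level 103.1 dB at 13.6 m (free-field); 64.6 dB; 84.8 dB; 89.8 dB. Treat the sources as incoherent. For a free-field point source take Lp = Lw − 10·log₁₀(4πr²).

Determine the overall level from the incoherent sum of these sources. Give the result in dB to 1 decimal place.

91.0 dB

Source at 13.6 m: Lp = 103.1 − 10·log₁₀(4π·13.6²) = 103.1 − 10·log₁₀(2324.276) = 69.4 dB.
Converting to relative power and adding: 10^(69.4/10) + 10^(64.6/10) + 10^(84.8/10) + 10^(89.8/10) = 1.269e+09.
L_total = 10·log₁₀(1.269e+09) = 91.0 dB.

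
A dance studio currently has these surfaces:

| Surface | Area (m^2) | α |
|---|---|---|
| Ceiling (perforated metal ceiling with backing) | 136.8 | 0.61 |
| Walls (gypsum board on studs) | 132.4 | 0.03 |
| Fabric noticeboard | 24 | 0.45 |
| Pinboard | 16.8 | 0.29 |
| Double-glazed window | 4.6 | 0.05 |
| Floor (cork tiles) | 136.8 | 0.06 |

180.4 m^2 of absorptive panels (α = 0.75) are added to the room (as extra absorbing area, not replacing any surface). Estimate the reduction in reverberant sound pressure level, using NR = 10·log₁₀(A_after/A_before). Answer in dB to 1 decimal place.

Total absorption A_before = 136.8*0.61 + 132.4*0.03 + 24*0.45 + 16.8*0.29 + 4.6*0.05 + 136.8*0.06
  = 83.448 + 3.972 + 10.800 + 4.872 + 0.230 + 8.208 = 111.530 m^2 sabins.
Treatment contributes 180.4·0.75 = 135.300 sabins.
New total A_after = 246.830 sabins.
Reduction = 10 log₁₀(A_after/A_before) = 10 log₁₀(2.2131) = 3.5 dB.

3.5 dB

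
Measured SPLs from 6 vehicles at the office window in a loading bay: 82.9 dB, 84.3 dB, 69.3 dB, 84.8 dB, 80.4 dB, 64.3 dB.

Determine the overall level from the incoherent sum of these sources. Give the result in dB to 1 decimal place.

89.5 dB

Σ 10^(Lᵢ/10) = 8.87e+08.
L_total = 10·log₁₀(8.87e+08) = 89.5 dB.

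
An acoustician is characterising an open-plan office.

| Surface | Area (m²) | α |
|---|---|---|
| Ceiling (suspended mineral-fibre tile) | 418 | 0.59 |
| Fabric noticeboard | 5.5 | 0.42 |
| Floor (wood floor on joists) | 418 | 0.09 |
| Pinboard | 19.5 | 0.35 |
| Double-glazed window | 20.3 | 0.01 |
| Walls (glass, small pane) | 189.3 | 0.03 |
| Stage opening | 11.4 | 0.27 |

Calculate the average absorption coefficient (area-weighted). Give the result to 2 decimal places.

S = Σ Sᵢ = 418 + 5.5 + 418 + 19.5 + 20.3 + 189.3 + 11.4 = 1082.0 m².
A = 418·0.59 + 5.5·0.42 + 418·0.09 + 19.5·0.35 + 20.3·0.01 + 189.3·0.03 + 11.4·0.27 = 302.335 sabins.
ᾱ = A/S = 0.28.

0.28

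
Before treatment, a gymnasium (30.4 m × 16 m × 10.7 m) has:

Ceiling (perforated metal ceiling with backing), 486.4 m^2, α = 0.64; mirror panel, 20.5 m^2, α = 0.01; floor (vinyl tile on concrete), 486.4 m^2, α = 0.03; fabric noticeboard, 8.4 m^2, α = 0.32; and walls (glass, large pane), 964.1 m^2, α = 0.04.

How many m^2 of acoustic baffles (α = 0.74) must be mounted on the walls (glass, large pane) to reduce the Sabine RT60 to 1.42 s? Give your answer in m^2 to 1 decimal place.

318.2

Total absorption A₁ = 486.4*0.64 + 20.5*0.01 + 486.4*0.03 + 8.4*0.32 + 964.1*0.04
  = 311.296 + 0.205 + 14.592 + 2.688 + 38.564 = 367.345 m^2 sabins.
Required A₂ = 0.161·5204.48/1.42 = 590.085 sabins.
ΔA needed = 590.085 − 367.345 = 222.740 sabins.
Net gain per m^2: Δα = 0.74 − 0.04 = 0.70.
Area = ΔA/Δα = 222.740/0.70 = 318.2 m^2.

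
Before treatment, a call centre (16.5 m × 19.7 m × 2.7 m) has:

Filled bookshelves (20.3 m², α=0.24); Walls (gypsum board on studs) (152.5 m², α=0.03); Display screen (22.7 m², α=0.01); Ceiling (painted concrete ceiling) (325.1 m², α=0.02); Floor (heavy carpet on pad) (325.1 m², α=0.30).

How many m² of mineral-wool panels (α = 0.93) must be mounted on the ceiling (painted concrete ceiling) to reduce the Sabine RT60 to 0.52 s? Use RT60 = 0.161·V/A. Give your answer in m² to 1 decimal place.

173.7

Summing Sᵢαᵢ: 4.872 + 4.575 + 0.227 + 6.502 + 97.530 → A₁ = 113.706 sabins.
V = 877.635 m³. Target absorption A₂ = 0.161 × 877.635 / 0.52 = 271.729 sabins.
ΔA needed = 271.729 − 113.706 = 158.023 sabins.
Net gain per m²: Δα = 0.93 − 0.02 = 0.91.
Area = ΔA/Δα = 158.023/0.91 = 173.7 m².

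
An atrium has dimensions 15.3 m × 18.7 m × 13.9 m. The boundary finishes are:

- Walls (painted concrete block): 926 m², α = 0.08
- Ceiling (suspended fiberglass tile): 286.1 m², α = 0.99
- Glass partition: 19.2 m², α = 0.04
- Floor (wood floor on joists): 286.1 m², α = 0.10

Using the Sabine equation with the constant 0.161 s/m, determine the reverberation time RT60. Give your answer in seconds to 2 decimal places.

1.66 sec

Total absorption A = 926·0.08 + 286.1·0.99 + 19.2·0.04 + 286.1·0.10
  = 74.080 + 283.239 + 0.768 + 28.610 = 386.697 m² sabins.
V = 15.3·18.7·13.9 = 3976.929 m³.
Sabine: RT60 = 0.161 × 3976.929 / 386.697 = 1.66 s.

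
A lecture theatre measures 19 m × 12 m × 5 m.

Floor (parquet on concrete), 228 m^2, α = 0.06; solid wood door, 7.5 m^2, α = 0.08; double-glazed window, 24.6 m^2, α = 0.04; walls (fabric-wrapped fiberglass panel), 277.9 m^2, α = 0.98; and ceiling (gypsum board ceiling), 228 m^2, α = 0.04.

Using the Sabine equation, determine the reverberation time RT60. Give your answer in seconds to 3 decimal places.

Equivalent absorption area: A = 228·0.06 + 7.5·0.08 + 24.6·0.04 + 277.9·0.98 + 228·0.04 = 296.726 m^2.
V = 19·12·5 = 1140 m³.
RT60 = 0.161 · V / A = 0.161 × 1140 / 296.726 = 0.619 s.

0.619 s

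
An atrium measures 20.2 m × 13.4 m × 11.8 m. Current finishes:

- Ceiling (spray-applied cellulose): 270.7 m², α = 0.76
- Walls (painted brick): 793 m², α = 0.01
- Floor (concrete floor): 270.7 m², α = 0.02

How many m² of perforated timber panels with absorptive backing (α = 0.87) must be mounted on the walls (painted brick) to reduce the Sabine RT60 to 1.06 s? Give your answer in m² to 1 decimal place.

Summing Sᵢαᵢ: 205.732 + 7.930 + 5.414 → A₁ = 219.076 sabins.
Required A₂ = 0.161·3194.024/1.06 = 485.130 sabins.
Absorption to add: 485.130 − 219.076 = 266.054 sabins.
Each m² of panel replacing the walls (painted brick) adds (0.87 − 0.01) = 0.86 sabins.
Panel area = 266.054 / 0.86 = 309.4 m².

309.4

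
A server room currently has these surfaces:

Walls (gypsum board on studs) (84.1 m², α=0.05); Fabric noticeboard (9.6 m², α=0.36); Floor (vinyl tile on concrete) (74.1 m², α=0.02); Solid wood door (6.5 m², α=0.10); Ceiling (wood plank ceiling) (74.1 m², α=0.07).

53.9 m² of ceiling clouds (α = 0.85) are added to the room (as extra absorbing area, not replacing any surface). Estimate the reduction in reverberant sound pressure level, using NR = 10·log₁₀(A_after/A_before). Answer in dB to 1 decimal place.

Summing Sᵢαᵢ: 4.205 + 3.456 + 1.482 + 0.650 + 5.187 → A_before = 14.980 sabins.
Treatment contributes 53.9·0.85 = 45.815 sabins.
New total A_after = 60.795 sabins.
Reduction = 10 log₁₀(A_after/A_before) = 10 log₁₀(4.0584) = 6.1 dB.

6.1 dB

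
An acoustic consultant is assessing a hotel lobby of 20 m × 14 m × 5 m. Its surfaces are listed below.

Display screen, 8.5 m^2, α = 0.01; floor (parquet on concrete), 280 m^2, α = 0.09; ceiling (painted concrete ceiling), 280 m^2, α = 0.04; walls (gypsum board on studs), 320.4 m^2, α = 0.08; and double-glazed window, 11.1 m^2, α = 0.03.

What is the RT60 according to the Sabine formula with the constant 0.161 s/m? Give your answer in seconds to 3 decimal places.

A = Σ Sᵢαᵢ = 8.5·0.01 + 280·0.09 + 280·0.04 + 320.4·0.08 + 11.1·0.03 = 62.450 sabins.
Room volume: 1400 m³.
Sabine: RT60 = 0.161 × 1400 / 62.450 = 3.609 s.

3.609 s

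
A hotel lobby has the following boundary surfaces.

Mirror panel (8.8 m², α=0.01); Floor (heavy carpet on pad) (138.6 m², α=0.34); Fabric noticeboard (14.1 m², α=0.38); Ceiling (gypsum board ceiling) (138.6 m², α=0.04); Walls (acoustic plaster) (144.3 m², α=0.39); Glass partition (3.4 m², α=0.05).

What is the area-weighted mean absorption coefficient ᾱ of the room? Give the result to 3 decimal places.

Total surface area S = 447.8 m².
Weighted sum Σ Sα = 114.561.
ᾱ = A/S = 0.256.

0.256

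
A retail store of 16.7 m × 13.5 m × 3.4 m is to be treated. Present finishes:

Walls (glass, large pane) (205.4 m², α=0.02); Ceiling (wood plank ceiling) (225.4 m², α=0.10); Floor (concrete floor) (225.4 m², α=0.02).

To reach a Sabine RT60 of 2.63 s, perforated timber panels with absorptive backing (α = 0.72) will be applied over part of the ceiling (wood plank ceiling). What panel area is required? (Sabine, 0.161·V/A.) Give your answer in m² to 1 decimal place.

Equivalent absorption area: A₁ = 205.4·0.02 + 225.4·0.10 + 225.4·0.02 = 31.156 m².
V = 766.53 m³. Target absorption A₂ = 0.161 × 766.53 / 2.63 = 46.924 sabins.
ΔA needed = 46.924 − 31.156 = 15.768 sabins.
Each m² of panel replacing the ceiling (wood plank ceiling) adds (0.72 − 0.10) = 0.62 sabins.
Panel area = 15.768 / 0.62 = 25.4 m².

25.4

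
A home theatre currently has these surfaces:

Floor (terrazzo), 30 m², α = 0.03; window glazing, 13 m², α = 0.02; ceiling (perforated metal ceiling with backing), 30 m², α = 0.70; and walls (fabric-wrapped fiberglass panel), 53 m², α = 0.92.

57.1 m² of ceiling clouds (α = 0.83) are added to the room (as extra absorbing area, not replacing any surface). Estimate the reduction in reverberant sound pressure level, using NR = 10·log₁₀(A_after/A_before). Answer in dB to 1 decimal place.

2.2 dB

Total absorption A_before = 30·0.03 + 13·0.02 + 30·0.70 + 53·0.92
  = 0.900 + 0.260 + 21.000 + 48.760 = 70.920 m² sabins.
Added absorption = 57.1 × 0.83 = 47.393 sabins.
New total A_after = 118.313 sabins.
Reduction = 10 log₁₀(A_after/A_before) = 10 log₁₀(1.6683) = 2.2 dB.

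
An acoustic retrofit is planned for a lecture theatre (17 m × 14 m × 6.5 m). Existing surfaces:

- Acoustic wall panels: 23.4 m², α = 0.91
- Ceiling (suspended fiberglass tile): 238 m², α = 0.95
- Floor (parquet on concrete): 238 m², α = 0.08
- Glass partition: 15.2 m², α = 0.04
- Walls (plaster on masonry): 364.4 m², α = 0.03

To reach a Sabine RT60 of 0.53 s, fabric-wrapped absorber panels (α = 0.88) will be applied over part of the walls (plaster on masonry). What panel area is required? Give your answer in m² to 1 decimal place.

Total absorption A₁ = 23.4·0.91 + 238·0.95 + 238·0.08 + 15.2·0.04 + 364.4·0.03
  = 21.294 + 226.100 + 19.040 + 0.608 + 10.932 = 277.974 m² sabins.
V = 1547 m³. Target absorption A₂ = 0.161 × 1547 / 0.53 = 469.938 sabins.
ΔA needed = 469.938 − 277.974 = 191.964 sabins.
Each m² of panel replacing the walls (plaster on masonry) adds (0.88 − 0.03) = 0.85 sabins.
Area = ΔA/Δα = 191.964/0.85 = 225.8 m².

225.8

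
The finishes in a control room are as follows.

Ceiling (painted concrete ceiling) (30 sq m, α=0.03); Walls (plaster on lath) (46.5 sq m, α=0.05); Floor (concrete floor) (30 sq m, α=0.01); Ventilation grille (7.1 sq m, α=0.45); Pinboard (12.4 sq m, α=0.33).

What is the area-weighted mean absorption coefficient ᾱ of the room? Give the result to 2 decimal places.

0.09

Total surface area S = 126.0 sq m.
A = 30*0.03 + 46.5*0.05 + 30*0.01 + 7.1*0.45 + 12.4*0.33 = 10.812 sabins.
ᾱ = A/S = 0.09.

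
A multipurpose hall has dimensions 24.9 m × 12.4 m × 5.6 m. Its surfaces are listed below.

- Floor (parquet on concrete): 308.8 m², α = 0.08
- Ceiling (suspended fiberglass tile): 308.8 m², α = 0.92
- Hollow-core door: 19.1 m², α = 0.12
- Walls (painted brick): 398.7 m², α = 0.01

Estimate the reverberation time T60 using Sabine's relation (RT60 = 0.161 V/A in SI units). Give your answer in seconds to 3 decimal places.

0.884 seconds

Total absorption A = 308.8×0.08 + 308.8×0.92 + 19.1×0.12 + 398.7×0.01
  = 24.704 + 284.096 + 2.292 + 3.987 = 315.079 m² sabins.
Volume V = 24.9 × 12.4 × 5.6 = 1729.056 m³.
Sabine: RT60 = 0.161 × 1729.056 / 315.079 = 0.884 s.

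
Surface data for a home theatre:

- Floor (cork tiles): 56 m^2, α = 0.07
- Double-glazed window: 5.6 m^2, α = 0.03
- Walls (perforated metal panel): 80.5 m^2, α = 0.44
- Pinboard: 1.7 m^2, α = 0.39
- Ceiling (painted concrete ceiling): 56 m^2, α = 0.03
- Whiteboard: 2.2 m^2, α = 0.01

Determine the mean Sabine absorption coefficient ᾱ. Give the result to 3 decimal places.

Total surface area S = 202.0 m^2.
Σ(Sᵢαᵢ) = 56·0.07 + 5.6·0.03 + 80.5·0.44 + 1.7·0.39 + 56·0.03 + 2.2·0.01 = 41.873.
ᾱ = 41.873 / 202.0 = 0.207.

0.207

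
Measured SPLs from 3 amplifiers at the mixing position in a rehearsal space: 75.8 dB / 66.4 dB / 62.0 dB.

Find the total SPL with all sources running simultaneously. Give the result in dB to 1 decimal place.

76.4 dB

Sum in the linear (power) domain: Σ 10^(Lᵢ/10) = 10^(75.8/10) + 10^(66.4/10) + 10^(62.0/10) = 4.397e+07.
L_total = 10·log₁₀(4.397e+07) = 76.4 dB.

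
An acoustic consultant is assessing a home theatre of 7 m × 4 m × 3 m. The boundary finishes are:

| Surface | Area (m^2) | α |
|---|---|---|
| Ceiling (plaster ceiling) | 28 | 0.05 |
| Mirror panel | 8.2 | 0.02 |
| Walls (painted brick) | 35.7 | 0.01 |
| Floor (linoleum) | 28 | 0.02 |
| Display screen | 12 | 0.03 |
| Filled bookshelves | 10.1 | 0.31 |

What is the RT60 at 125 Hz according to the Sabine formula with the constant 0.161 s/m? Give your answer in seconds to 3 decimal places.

Summing Sᵢαᵢ: 1.400 + 0.164 + 0.357 + 0.560 + 0.360 + 3.131 → A = 5.972 sabins.
Room volume: 84 m³.
RT60 = 0.161 · V / A = 0.161 × 84 / 5.972 = 2.265 s.

2.265 s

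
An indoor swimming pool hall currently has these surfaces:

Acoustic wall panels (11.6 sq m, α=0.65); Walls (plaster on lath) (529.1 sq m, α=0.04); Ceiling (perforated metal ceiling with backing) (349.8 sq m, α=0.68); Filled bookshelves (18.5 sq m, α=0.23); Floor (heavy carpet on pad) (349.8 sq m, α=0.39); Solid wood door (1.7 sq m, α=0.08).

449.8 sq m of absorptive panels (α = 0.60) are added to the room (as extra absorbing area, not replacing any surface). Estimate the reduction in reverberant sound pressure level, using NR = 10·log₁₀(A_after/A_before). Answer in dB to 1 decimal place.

Equivalent absorption area: A_before = 11.6×0.65 + 529.1×0.04 + 349.8×0.68 + 18.5×0.23 + 349.8×0.39 + 1.7×0.08 = 407.381 sq m.
Added absorption = 449.8 × 0.60 = 269.880 sabins.
A_after = 407.381 + 269.880 = 677.261 sabins.
Reduction = 10 log₁₀(A_after/A_before) = 10 log₁₀(1.6625) = 2.2 dB.

2.2 dB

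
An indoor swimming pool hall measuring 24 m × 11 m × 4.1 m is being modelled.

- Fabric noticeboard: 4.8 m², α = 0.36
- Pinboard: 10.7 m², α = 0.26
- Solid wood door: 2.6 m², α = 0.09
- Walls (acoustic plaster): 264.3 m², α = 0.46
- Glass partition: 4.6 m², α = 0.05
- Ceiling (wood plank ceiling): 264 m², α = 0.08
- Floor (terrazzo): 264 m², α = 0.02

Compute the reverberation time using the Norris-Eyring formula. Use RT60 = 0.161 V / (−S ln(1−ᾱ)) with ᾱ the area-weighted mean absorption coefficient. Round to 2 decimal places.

1.03 sec

S = Σ Sᵢ = 815.0 m².
Absorption A = 4.8·0.36 + 10.7·0.26 + 2.6·0.09 + 264.3·0.46 + 4.6·0.05 + 264·0.08 + 264·0.02 = 152.952 sabins.
ᾱ = 152.952 / 815.0 = 0.1877.
Eyring denominator: −S ln(1−ᾱ) = 169.427.
V = 24 × 11 × 4.1 = 1082.4 m³.
RT60 = 0.161 × 1082.4 / 169.427 = 1.03 s.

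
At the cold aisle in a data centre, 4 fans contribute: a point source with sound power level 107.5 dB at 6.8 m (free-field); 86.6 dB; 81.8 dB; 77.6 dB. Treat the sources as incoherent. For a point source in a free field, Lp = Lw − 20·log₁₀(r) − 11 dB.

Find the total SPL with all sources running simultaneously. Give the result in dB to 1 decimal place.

Source at 6.8 m: Lp = 107.5 − 20·log₁₀(6.8) − 11 = 79.8 dB.
Sum in the linear (power) domain: Σ 10^(Lᵢ/10) = 10^(79.8/10) + 10^(86.6/10) + 10^(81.8/10) + 10^(77.6/10) = 7.615e+08.
Back to dB: 10·log₁₀ Σ = 88.8 dB.

88.8 dB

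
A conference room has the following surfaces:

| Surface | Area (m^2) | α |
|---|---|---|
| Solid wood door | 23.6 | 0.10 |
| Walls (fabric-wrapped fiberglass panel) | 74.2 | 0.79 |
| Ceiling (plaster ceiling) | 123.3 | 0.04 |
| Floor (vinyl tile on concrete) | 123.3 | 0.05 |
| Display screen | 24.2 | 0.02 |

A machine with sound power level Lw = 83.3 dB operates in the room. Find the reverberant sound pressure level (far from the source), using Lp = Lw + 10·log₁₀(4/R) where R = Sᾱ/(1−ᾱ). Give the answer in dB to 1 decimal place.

Σ(Sᵢαᵢ) = 23.6·0.10 + 74.2·0.79 + 123.3·0.04 + 123.3·0.05 + 24.2·0.02 = 72.559; total area S = 368.6 m^2.
ᾱ = 72.559/368.6 = 0.1969; R = Sᾱ/(1−ᾱ) = 72.559/(1−0.1969) = 90.349 m^2.
Lp = 83.3 + 10·log₁₀(4/90.349) = 83.3 + (-13.54) = 69.8 dB.

69.8 dB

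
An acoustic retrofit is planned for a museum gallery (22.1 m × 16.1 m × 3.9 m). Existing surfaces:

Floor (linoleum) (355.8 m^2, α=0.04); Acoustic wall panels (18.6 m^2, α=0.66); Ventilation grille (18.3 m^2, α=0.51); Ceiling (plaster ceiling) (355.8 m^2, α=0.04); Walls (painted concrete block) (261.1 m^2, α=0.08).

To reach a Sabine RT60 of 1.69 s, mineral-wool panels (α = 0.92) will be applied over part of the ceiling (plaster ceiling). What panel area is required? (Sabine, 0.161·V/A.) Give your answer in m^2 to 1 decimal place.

Total absorption A₁ = 355.8·0.04 + 18.6·0.66 + 18.3·0.51 + 355.8·0.04 + 261.1·0.08
  = 14.232 + 12.276 + 9.333 + 14.232 + 20.888 = 70.961 m^2 sabins.
V = 1387.659 m³. Target absorption A₂ = 0.161 × 1387.659 / 1.69 = 132.197 sabins.
Absorption to add: 132.197 − 70.961 = 61.236 sabins.
Net gain per m^2: Δα = 0.92 − 0.04 = 0.88.
Panel area = 61.236 / 0.88 = 69.6 m^2.

69.6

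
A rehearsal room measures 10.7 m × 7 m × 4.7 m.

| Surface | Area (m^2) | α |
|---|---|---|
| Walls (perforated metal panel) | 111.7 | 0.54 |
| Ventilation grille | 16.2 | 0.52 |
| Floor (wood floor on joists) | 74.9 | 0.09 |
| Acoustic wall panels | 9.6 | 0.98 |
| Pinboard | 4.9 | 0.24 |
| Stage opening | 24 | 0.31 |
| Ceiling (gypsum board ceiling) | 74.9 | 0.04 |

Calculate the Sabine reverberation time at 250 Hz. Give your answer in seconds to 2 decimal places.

Summing Sᵢαᵢ: 60.318 + 8.424 + 6.741 + 9.408 + 1.176 + 7.440 + 2.996 → A = 96.503 sabins.
Room volume: 352.03 m³.
T = 0.161 V/A = 0.161·352.03/96.503 = 0.59 s.

0.59 sec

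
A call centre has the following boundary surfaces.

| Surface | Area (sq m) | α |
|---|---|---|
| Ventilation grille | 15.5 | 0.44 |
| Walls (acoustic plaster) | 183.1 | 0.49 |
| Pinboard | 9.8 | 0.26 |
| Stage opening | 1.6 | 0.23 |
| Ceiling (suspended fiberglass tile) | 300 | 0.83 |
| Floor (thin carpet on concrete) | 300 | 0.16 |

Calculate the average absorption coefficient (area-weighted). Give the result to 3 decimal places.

0.489

Total surface area S = 810.0 sq m.
Weighted sum Σ Sα = 396.455.
ᾱ = 396.455 / 810.0 = 0.489.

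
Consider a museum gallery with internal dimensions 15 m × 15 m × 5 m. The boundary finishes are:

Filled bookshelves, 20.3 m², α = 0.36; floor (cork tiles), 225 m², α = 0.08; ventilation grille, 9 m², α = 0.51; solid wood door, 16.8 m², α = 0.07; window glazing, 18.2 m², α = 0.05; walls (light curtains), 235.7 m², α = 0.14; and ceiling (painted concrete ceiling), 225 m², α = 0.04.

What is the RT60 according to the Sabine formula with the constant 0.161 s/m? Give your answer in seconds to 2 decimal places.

2.45 seconds

Summing Sᵢαᵢ: 7.308 + 18.000 + 4.590 + 1.176 + 0.910 + 32.998 + 9.000 → A = 73.982 sabins.
Room volume: 1125 m³.
Sabine: RT60 = 0.161 × 1125 / 73.982 = 2.45 s.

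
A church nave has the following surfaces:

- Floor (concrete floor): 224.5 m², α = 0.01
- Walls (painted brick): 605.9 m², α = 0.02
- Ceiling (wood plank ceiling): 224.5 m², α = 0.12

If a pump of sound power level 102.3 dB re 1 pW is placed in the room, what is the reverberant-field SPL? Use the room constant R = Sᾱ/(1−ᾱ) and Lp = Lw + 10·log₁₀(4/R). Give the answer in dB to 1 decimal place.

A = 41.303 sabins; S = 1054.9 m².
ᾱ = 41.303/1054.9 = 0.0392; R = Sᾱ/(1−ᾱ) = 41.303/(1−0.0392) = 42.988 m².
Lp = Lw + 10 log₁₀(4/R) = 102.3 -10.31 = 92.0 dB.

92.0 dB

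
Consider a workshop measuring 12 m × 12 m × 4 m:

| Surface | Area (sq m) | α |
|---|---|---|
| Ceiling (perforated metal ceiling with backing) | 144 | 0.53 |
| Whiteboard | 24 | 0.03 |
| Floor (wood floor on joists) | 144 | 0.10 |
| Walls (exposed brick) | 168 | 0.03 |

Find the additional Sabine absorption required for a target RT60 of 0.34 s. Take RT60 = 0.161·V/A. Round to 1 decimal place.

Equivalent absorption area: A₁ = 144*0.53 + 24*0.03 + 144*0.10 + 168*0.03 = 96.480 sq m.
Target A₂ = 0.161·576/0.34 = 272.753 sabins (V = 576 m³).
Additional absorption ΔA = 272.753 − 96.480 = 176.3 sabins.

176.3 sabins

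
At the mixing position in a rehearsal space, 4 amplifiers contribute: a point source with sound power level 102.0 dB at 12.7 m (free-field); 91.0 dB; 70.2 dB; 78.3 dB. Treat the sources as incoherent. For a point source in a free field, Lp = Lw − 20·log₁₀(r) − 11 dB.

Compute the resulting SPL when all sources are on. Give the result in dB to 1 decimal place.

91.3 dB

Source at 12.7 m: Lp = 102.0 − 20·log₁₀(12.7) − 11 = 68.9 dB.
Sum in the linear (power) domain: Σ 10^(Lᵢ/10) = 10^(68.9/10) + 10^(91.0/10) + 10^(70.2/10) + 10^(78.3/10) = 1.345e+09.
L_total = 10·log₁₀(1.345e+09) = 91.3 dB.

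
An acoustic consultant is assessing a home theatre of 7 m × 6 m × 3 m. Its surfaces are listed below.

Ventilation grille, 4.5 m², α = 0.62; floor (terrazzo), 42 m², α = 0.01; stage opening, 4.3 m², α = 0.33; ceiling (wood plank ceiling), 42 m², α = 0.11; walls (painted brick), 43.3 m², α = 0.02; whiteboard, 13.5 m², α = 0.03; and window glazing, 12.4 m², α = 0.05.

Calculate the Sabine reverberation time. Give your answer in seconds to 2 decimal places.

Summing Sᵢαᵢ: 2.790 + 0.420 + 1.419 + 4.620 + 0.866 + 0.405 + 0.620 → A = 11.140 sabins.
Volume V = 7 × 6 × 3 = 126 m³.
RT60 = 0.161 · V / A = 0.161 × 126 / 11.140 = 1.82 s.

1.82 s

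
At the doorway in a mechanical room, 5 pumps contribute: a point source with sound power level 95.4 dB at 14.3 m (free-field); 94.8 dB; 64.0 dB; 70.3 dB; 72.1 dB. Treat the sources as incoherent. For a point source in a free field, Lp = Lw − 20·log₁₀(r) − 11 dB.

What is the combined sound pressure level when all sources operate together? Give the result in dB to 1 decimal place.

Source at 14.3 m: Lp = 95.4 − 20·log₁₀(14.3) − 11 = 61.3 dB.
Σ 10^(Lᵢ/10) = 3.051e+09.
L_total = 10·log₁₀(3.051e+09) = 94.8 dB.

94.8 dB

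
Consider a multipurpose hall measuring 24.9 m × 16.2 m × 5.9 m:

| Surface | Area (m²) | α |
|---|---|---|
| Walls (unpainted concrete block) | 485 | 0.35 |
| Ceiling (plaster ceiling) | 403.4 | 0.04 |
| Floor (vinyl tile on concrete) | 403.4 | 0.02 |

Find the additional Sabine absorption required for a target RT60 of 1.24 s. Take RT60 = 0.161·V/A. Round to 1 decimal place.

Equivalent absorption area: A₁ = 485×0.35 + 403.4×0.04 + 403.4×0.02 = 193.954 m².
Target A₂ = 0.161·2379.942/1.24 = 309.009 sabins (V = 2379.942 m³).
ΔA = A₂ − A₁ = 309.009 − 193.954 = 115.1 sabins.

115.1 sabins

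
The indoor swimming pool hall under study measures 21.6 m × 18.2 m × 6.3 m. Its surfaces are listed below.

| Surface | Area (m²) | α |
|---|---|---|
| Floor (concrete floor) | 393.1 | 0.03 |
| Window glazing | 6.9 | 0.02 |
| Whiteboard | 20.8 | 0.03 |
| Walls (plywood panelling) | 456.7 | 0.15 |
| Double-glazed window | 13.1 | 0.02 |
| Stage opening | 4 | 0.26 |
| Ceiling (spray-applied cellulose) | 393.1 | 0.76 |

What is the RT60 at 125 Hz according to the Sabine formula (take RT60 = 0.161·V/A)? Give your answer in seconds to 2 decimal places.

Equivalent absorption area: A = 393.1×0.03 + 6.9×0.02 + 20.8×0.03 + 456.7×0.15 + 13.1×0.02 + 4×0.26 + 393.1×0.76 = 381.118 m².
Volume V = 21.6 × 18.2 × 6.3 = 2476.656 m³.
Sabine: RT60 = 0.161 × 2476.656 / 381.118 = 1.05 s.

1.05 sec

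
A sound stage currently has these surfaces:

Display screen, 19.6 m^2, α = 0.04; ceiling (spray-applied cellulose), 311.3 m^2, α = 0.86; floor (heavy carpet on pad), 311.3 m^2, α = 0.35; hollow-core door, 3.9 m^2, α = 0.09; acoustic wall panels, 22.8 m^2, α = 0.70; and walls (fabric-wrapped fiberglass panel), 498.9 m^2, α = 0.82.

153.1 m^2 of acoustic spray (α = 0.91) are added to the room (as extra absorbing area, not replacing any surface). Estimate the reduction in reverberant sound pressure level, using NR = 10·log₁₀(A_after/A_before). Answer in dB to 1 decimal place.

Total absorption A_before = 19.6×0.04 + 311.3×0.86 + 311.3×0.35 + 3.9×0.09 + 22.8×0.70 + 498.9×0.82
  = 0.784 + 267.718 + 108.955 + 0.351 + 15.960 + 409.098 = 802.866 m^2 sabins.
Treatment contributes 153.1·0.91 = 139.321 sabins.
New total A_after = 942.187 sabins.
Reduction = 10 log₁₀(A_after/A_before) = 10 log₁₀(1.1735) = 0.7 dB.

0.7 dB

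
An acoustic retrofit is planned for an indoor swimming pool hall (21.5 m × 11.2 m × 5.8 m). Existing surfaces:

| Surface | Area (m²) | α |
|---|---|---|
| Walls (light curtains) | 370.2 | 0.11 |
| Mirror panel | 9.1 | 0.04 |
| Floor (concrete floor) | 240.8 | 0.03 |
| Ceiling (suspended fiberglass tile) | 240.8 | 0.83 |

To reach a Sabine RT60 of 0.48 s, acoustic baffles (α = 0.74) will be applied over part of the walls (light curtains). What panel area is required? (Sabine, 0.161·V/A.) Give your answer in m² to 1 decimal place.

Summing Sᵢαᵢ: 40.722 + 0.364 + 7.224 + 199.864 → A₁ = 248.174 sabins.
Required A₂ = 0.161·1396.64/0.48 = 468.456 sabins.
ΔA needed = 468.456 − 248.174 = 220.282 sabins.
Net gain per m²: Δα = 0.74 − 0.11 = 0.63.
Panel area = 220.282 / 0.63 = 349.7 m².

349.7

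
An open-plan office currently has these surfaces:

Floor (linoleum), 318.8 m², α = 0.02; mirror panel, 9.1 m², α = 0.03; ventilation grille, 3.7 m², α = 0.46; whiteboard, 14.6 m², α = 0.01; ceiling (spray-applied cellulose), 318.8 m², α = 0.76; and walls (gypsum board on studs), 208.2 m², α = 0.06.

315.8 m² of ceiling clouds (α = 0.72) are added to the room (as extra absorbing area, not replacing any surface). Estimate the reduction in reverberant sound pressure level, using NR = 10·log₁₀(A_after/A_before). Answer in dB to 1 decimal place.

Summing Sᵢαᵢ: 6.376 + 0.273 + 1.702 + 0.146 + 242.288 + 12.492 → A_before = 263.277 sabins.
Treatment contributes 315.8·0.72 = 227.376 sabins.
New total A_after = 490.653 sabins.
Reduction = 10 log₁₀(A_after/A_before) = 10 log₁₀(1.8636) = 2.7 dB.

2.7 dB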